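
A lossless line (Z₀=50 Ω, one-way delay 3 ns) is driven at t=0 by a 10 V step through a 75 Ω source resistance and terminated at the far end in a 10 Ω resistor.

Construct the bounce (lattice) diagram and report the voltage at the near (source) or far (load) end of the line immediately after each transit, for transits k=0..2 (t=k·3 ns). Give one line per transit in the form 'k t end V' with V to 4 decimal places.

Γ_L=-0.666667, Γ_S=0.200000; launch V₁=10·50/125=4.000000
k=0 src: V=4.0000
k=1 load: inc=4.000000, refl=4.000000·-0.666667=-2.6667; V=0.000000+4.000000+-2.666667=1.3333
k=2 src: inc=-2.666667, refl=-2.666667·0.200000=-0.5333; V=4.000000+-2.666667+-0.533333=0.8000

0 0 source 4.0000
1 3 load 1.3333
2 6 source 0.8000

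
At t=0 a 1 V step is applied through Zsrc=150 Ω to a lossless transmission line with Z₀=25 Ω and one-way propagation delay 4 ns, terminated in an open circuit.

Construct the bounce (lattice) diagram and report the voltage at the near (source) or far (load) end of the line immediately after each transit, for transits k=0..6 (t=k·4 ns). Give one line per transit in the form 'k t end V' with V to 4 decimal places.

Γ_L=1.000000, Γ_S=0.714286; launch V₁=1·25/175=0.142857
k=0 src: V=0.1429
k=1 load: inc=0.142857, refl=0.142857·1.000000=0.1429; V=0.000000+0.142857+0.142857=0.2857
k=2 src: inc=0.142857, refl=0.142857·0.714286=0.1020; V=0.142857+0.142857+0.102041=0.3878
k=3 load: inc=0.102041, refl=0.102041·1.000000=0.1020; V=0.285714+0.102041+0.102041=0.4898
k=4 src: inc=0.102041, refl=0.102041·0.714286=0.0729; V=0.387755+0.102041+0.072886=0.5627
k=5 load: inc=0.072886, refl=0.072886·1.000000=0.0729; V=0.489796+0.072886+0.072886=0.6356
k=6 src: inc=0.072886, refl=0.072886·0.714286=0.0521; V=0.562682+0.072886+0.052062=0.6876

0 0 source 0.1429
1 4 load 0.2857
2 8 source 0.3878
3 12 load 0.4898
4 16 source 0.5627
5 20 load 0.6356
6 24 source 0.6876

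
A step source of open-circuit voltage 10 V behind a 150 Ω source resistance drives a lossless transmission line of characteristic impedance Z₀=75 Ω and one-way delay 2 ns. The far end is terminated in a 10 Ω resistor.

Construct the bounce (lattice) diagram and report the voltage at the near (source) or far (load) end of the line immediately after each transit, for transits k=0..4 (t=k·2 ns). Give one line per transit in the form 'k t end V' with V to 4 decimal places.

Γ_L=-0.764706, Γ_S=0.333333; launch V₁=10·75/225=3.333333
k=0 src: V=3.3333
k=1 load: inc=3.333333, refl=3.333333·-0.764706=-2.5490; V=0.000000+3.333333+-2.549020=0.7843
k=2 src: inc=-2.549020, refl=-2.549020·0.333333=-0.8497; V=3.333333+-2.549020+-0.849673=-0.0654
k=3 load: inc=-0.849673, refl=-0.849673·-0.764706=0.6498; V=0.784314+-0.849673+0.649750=0.5844
k=4 src: inc=0.649750, refl=0.649750·0.333333=0.2166; V=-0.065359+0.649750+0.216583=0.8010

0 0 source 3.3333
1 2 load 0.7843
2 4 source -0.0654
3 6 load 0.5844
4 8 source 0.8010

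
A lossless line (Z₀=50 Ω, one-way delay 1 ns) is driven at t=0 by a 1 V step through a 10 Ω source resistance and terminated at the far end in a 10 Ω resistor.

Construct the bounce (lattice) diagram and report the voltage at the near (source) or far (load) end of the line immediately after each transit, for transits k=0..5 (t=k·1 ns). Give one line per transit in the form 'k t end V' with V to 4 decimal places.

Γ_L=-0.666667, Γ_S=-0.666667; launch V₁=1·50/60=0.833333
k=0 src: V=0.8333
k=1 load: inc=0.833333, refl=0.833333·-0.666667=-0.5556; V=0.000000+0.833333+-0.555556=0.2778
k=2 src: inc=-0.555556, refl=-0.555556·-0.666667=0.3704; V=0.833333+-0.555556+0.370370=0.6481
k=3 load: inc=0.370370, refl=0.370370·-0.666667=-0.2469; V=0.277778+0.370370+-0.246914=0.4012
k=4 src: inc=-0.246914, refl=-0.246914·-0.666667=0.1646; V=0.648148+-0.246914+0.164609=0.5658
k=5 load: inc=0.164609, refl=0.164609·-0.666667=-0.1097; V=0.401235+0.164609+-0.109739=0.4561

0 0 source 0.8333
1 1 load 0.2778
2 2 source 0.6481
3 3 load 0.4012
4 4 source 0.5658
5 5 load 0.4561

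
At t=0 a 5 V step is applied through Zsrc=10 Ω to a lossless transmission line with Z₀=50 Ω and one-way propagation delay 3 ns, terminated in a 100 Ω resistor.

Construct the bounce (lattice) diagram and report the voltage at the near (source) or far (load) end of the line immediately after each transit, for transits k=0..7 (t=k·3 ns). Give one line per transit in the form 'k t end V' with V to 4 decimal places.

0 0 source 4.1667
1 3 load 5.5556
2 6 source 4.6296
3 9 load 4.3210
4 12 source 4.5267
5 15 load 4.5953
6 18 source 4.5496
7 21 load 4.5344

Γ_L=0.333333, Γ_S=-0.666667; launch V₁=5·50/60=4.166667
k=0 src: V=4.1667
k=1 load: inc=4.166667, refl=4.166667·0.333333=1.3889; V=0.000000+4.166667+1.388889=5.5556
k=2 src: inc=1.388889, refl=1.388889·-0.666667=-0.9259; V=4.166667+1.388889+-0.925926=4.6296
k=3 load: inc=-0.925926, refl=-0.925926·0.333333=-0.3086; V=5.555556+-0.925926+-0.308642=4.3210
k=4 src: inc=-0.308642, refl=-0.308642·-0.666667=0.2058; V=4.629630+-0.308642+0.205761=4.5267
k=5 load: inc=0.205761, refl=0.205761·0.333333=0.0686; V=4.320988+0.205761+0.068587=4.5953
k=6 src: inc=0.068587, refl=0.068587·-0.666667=-0.0457; V=4.526749+0.068587+-0.045725=4.5496
k=7 load: inc=-0.045725, refl=-0.045725·0.333333=-0.0152; V=4.595336+-0.045725+-0.015242=4.5344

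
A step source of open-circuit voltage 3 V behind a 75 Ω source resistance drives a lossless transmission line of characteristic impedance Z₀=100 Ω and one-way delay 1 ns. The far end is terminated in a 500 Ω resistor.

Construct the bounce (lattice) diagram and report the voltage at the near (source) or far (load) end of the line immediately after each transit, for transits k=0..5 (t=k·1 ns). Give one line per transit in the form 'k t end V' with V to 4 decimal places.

Γ_L=0.666667, Γ_S=-0.142857; launch V₁=3·100/175=1.714286
k=0 src: V=1.7143
k=1 load: inc=1.714286, refl=1.714286·0.666667=1.1429; V=0.000000+1.714286+1.142857=2.8571
k=2 src: inc=1.142857, refl=1.142857·-0.142857=-0.1633; V=1.714286+1.142857+-0.163265=2.6939
k=3 load: inc=-0.163265, refl=-0.163265·0.666667=-0.1088; V=2.857143+-0.163265+-0.108844=2.5850
k=4 src: inc=-0.108844, refl=-0.108844·-0.142857=0.0155; V=2.693878+-0.108844+0.015549=2.6006
k=5 load: inc=0.015549, refl=0.015549·0.666667=0.0104; V=2.585034+0.015549+0.010366=2.6109

0 0 source 1.7143
1 1 load 2.8571
2 2 source 2.6939
3 3 load 2.5850
4 4 source 2.6006
5 5 load 2.6109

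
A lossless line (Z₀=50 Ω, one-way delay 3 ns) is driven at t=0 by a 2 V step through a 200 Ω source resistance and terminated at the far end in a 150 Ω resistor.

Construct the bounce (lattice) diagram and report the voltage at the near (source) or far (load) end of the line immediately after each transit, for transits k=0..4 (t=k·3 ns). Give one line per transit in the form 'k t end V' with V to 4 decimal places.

0 0 source 0.4000
1 3 load 0.6000
2 6 source 0.7200
3 9 load 0.7800
4 12 source 0.8160

Γ_L=0.500000, Γ_S=0.600000; launch V₁=2·50/250=0.400000
k=0 src: V=0.4000
k=1 load: inc=0.400000, refl=0.400000·0.500000=0.2000; V=0.000000+0.400000+0.200000=0.6000
k=2 src: inc=0.200000, refl=0.200000·0.600000=0.1200; V=0.400000+0.200000+0.120000=0.7200
k=3 load: inc=0.120000, refl=0.120000·0.500000=0.0600; V=0.600000+0.120000+0.060000=0.7800
k=4 src: inc=0.060000, refl=0.060000·0.600000=0.0360; V=0.720000+0.060000+0.036000=0.8160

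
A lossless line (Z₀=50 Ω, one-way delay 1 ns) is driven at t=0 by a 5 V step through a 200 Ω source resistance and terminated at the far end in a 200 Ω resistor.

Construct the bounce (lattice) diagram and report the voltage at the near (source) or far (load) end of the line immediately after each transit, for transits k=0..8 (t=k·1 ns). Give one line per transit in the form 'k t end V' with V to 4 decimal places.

0 0 source 1.0000
1 1 load 1.6000
2 2 source 1.9600
3 3 load 2.1760
4 4 source 2.3056
5 5 load 2.3834
6 6 source 2.4300
7 7 load 2.4580
8 8 source 2.4748

Γ_L=0.600000, Γ_S=0.600000; launch V₁=5·50/250=1.000000
k=0 src: V=1.0000
k=1 load: inc=1.000000, refl=1.000000·0.600000=0.6000; V=0.000000+1.000000+0.600000=1.6000
k=2 src: inc=0.600000, refl=0.600000·0.600000=0.3600; V=1.000000+0.600000+0.360000=1.9600
k=3 load: inc=0.360000, refl=0.360000·0.600000=0.2160; V=1.600000+0.360000+0.216000=2.1760
k=4 src: inc=0.216000, refl=0.216000·0.600000=0.1296; V=1.960000+0.216000+0.129600=2.3056
k=5 load: inc=0.129600, refl=0.129600·0.600000=0.0778; V=2.176000+0.129600+0.077760=2.3834
k=6 src: inc=0.077760, refl=0.077760·0.600000=0.0467; V=2.305600+0.077760+0.046656=2.4300
k=7 load: inc=0.046656, refl=0.046656·0.600000=0.0280; V=2.383360+0.046656+0.027994=2.4580
k=8 src: inc=0.027994, refl=0.027994·0.600000=0.0168; V=2.430016+0.027994+0.016796=2.4748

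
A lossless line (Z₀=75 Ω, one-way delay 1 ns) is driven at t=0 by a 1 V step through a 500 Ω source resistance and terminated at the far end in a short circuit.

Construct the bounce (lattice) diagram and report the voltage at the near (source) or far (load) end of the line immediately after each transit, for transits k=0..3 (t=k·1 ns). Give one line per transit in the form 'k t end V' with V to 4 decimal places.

0 0 source 0.1304
1 1 load 0.0000
2 2 source -0.0964
3 3 load 0.0000

Γ_L=-1.000000, Γ_S=0.739130; launch V₁=1·75/575=0.130435
k=0 src: V=0.1304
k=1 load: inc=0.130435, refl=0.130435·-1.000000=-0.1304; V=0.000000+0.130435+-0.130435=0.0000
k=2 src: inc=-0.130435, refl=-0.130435·0.739130=-0.0964; V=0.130435+-0.130435+-0.096408=-0.0964
k=3 load: inc=-0.096408, refl=-0.096408·-1.000000=0.0964; V=0.000000+-0.096408+0.096408=0.0000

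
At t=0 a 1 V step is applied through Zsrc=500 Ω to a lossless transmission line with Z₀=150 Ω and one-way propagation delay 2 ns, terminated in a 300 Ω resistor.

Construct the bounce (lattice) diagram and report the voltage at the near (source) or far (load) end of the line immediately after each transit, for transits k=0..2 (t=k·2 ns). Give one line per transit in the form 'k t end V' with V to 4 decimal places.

Γ_L=0.333333, Γ_S=0.538462; launch V₁=1·150/650=0.230769
k=0 src: V=0.2308
k=1 load: inc=0.230769, refl=0.230769·0.333333=0.0769; V=0.000000+0.230769+0.076923=0.3077
k=2 src: inc=0.076923, refl=0.076923·0.538462=0.0414; V=0.230769+0.076923+0.041420=0.3491

0 0 source 0.2308
1 2 load 0.3077
2 4 source 0.3491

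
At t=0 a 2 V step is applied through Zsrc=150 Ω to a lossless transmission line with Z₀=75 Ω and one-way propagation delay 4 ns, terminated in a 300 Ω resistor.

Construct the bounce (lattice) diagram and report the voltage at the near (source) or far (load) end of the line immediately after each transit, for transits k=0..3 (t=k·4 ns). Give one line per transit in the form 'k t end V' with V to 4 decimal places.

Γ_L=0.600000, Γ_S=0.333333; launch V₁=2·75/225=0.666667
k=0 src: V=0.6667
k=1 load: inc=0.666667, refl=0.666667·0.600000=0.4000; V=0.000000+0.666667+0.400000=1.0667
k=2 src: inc=0.400000, refl=0.400000·0.333333=0.1333; V=0.666667+0.400000+0.133333=1.2000
k=3 load: inc=0.133333, refl=0.133333·0.600000=0.0800; V=1.066667+0.133333+0.080000=1.2800

0 0 source 0.6667
1 4 load 1.0667
2 8 source 1.2000
3 12 load 1.2800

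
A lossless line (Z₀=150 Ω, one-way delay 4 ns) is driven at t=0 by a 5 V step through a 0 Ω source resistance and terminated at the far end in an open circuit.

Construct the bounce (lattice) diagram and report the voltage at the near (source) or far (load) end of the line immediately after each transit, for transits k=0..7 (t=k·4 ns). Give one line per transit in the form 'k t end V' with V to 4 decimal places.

0 0 source 5.0000
1 4 load 10.0000
2 8 source 5.0000
3 12 load 0.0000
4 16 source 5.0000
5 20 load 10.0000
6 24 source 5.0000
7 28 load 0.0000

Γ_L=1.000000, Γ_S=-1.000000; launch V₁=5·150/150=5.000000
k=0 src: V=5.0000
k=1 load: inc=5.000000, refl=5.000000·1.000000=5.0000; V=0.000000+5.000000+5.000000=10.0000
k=2 src: inc=5.000000, refl=5.000000·-1.000000=-5.0000; V=5.000000+5.000000+-5.000000=5.0000
k=3 load: inc=-5.000000, refl=-5.000000·1.000000=-5.0000; V=10.000000+-5.000000+-5.000000=0.0000
k=4 src: inc=-5.000000, refl=-5.000000·-1.000000=5.0000; V=5.000000+-5.000000+5.000000=5.0000
k=5 load: inc=5.000000, refl=5.000000·1.000000=5.0000; V=0.000000+5.000000+5.000000=10.0000
k=6 src: inc=5.000000, refl=5.000000·-1.000000=-5.0000; V=5.000000+5.000000+-5.000000=5.0000
k=7 load: inc=-5.000000, refl=-5.000000·1.000000=-5.0000; V=10.000000+-5.000000+-5.000000=0.0000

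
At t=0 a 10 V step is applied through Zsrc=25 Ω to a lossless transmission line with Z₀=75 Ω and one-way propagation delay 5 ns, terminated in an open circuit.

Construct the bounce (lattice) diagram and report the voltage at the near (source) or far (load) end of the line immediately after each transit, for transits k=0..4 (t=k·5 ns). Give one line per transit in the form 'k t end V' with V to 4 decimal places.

Γ_L=1.000000, Γ_S=-0.500000; launch V₁=10·75/100=7.500000
k=0 src: V=7.5000
k=1 load: inc=7.500000, refl=7.500000·1.000000=7.5000; V=0.000000+7.500000+7.500000=15.0000
k=2 src: inc=7.500000, refl=7.500000·-0.500000=-3.7500; V=7.500000+7.500000+-3.750000=11.2500
k=3 load: inc=-3.750000, refl=-3.750000·1.000000=-3.7500; V=15.000000+-3.750000+-3.750000=7.5000
k=4 src: inc=-3.750000, refl=-3.750000·-0.500000=1.8750; V=11.250000+-3.750000+1.875000=9.3750

0 0 source 7.5000
1 5 load 15.0000
2 10 source 11.2500
3 15 load 7.5000
4 20 source 9.3750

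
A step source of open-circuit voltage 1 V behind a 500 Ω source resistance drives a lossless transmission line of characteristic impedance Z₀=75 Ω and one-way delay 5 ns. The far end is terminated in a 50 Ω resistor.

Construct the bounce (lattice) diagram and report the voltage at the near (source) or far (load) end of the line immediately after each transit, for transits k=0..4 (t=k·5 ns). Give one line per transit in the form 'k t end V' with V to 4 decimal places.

0 0 source 0.1304
1 5 load 0.1043
2 10 source 0.0851
3 15 load 0.0889
4 20 source 0.0918

Γ_L=-0.200000, Γ_S=0.739130; launch V₁=1·75/575=0.130435
k=0 src: V=0.1304
k=1 load: inc=0.130435, refl=0.130435·-0.200000=-0.0261; V=0.000000+0.130435+-0.026087=0.1043
k=2 src: inc=-0.026087, refl=-0.026087·0.739130=-0.0193; V=0.130435+-0.026087+-0.019282=0.0851
k=3 load: inc=-0.019282, refl=-0.019282·-0.200000=0.0039; V=0.104348+-0.019282+0.003856=0.0889
k=4 src: inc=0.003856, refl=0.003856·0.739130=0.0029; V=0.085066+0.003856+0.002850=0.0918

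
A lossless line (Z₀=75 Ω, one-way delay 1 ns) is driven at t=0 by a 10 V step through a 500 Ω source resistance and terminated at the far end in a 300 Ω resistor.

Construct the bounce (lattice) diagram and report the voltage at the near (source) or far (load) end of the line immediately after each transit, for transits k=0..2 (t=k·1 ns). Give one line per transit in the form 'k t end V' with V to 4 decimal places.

Γ_L=0.600000, Γ_S=0.739130; launch V₁=10·75/575=1.304348
k=0 src: V=1.3043
k=1 load: inc=1.304348, refl=1.304348·0.600000=0.7826; V=0.000000+1.304348+0.782609=2.0870
k=2 src: inc=0.782609, refl=0.782609·0.739130=0.5784; V=1.304348+0.782609+0.578450=2.6654

0 0 source 1.3043
1 1 load 2.0870
2 2 source 2.6654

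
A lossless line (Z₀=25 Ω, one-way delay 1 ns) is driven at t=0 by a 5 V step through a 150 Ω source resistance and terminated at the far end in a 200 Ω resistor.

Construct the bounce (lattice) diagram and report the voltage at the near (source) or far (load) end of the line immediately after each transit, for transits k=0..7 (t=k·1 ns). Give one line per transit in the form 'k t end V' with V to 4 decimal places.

Γ_L=0.777778, Γ_S=0.714286; launch V₁=5·25/175=0.714286
k=0 src: V=0.7143
k=1 load: inc=0.714286, refl=0.714286·0.777778=0.5556; V=0.000000+0.714286+0.555556=1.2698
k=2 src: inc=0.555556, refl=0.555556·0.714286=0.3968; V=0.714286+0.555556+0.396825=1.6667
k=3 load: inc=0.396825, refl=0.396825·0.777778=0.3086; V=1.269841+0.396825+0.308642=1.9753
k=4 src: inc=0.308642, refl=0.308642·0.714286=0.2205; V=1.666667+0.308642+0.220459=2.1958
k=5 load: inc=0.220459, refl=0.220459·0.777778=0.1715; V=1.975309+0.220459+0.171468=2.3672
k=6 src: inc=0.171468, refl=0.171468·0.714286=0.1225; V=2.195767+0.171468+0.122477=2.4897
k=7 load: inc=0.122477, refl=0.122477·0.777778=0.0953; V=2.367235+0.122477+0.095260=2.5850

0 0 source 0.7143
1 1 load 1.2698
2 2 source 1.6667
3 3 load 1.9753
4 4 source 2.1958
5 5 load 2.3672
6 6 source 2.4897
7 7 load 2.5850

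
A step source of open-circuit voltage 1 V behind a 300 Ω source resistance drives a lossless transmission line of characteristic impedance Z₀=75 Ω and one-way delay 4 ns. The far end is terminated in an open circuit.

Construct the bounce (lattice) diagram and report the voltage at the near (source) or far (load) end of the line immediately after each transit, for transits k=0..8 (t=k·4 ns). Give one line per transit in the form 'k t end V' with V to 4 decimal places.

0 0 source 0.2000
1 4 load 0.4000
2 8 source 0.5200
3 12 load 0.6400
4 16 source 0.7120
5 20 load 0.7840
6 24 source 0.8272
7 28 load 0.8704
8 32 source 0.8963

Γ_L=1.000000, Γ_S=0.600000; launch V₁=1·75/375=0.200000
k=0 src: V=0.2000
k=1 load: inc=0.200000, refl=0.200000·1.000000=0.2000; V=0.000000+0.200000+0.200000=0.4000
k=2 src: inc=0.200000, refl=0.200000·0.600000=0.1200; V=0.200000+0.200000+0.120000=0.5200
k=3 load: inc=0.120000, refl=0.120000·1.000000=0.1200; V=0.400000+0.120000+0.120000=0.6400
k=4 src: inc=0.120000, refl=0.120000·0.600000=0.0720; V=0.520000+0.120000+0.072000=0.7120
k=5 load: inc=0.072000, refl=0.072000·1.000000=0.0720; V=0.640000+0.072000+0.072000=0.7840
k=6 src: inc=0.072000, refl=0.072000·0.600000=0.0432; V=0.712000+0.072000+0.043200=0.8272
k=7 load: inc=0.043200, refl=0.043200·1.000000=0.0432; V=0.784000+0.043200+0.043200=0.8704
k=8 src: inc=0.043200, refl=0.043200·0.600000=0.0259; V=0.827200+0.043200+0.025920=0.8963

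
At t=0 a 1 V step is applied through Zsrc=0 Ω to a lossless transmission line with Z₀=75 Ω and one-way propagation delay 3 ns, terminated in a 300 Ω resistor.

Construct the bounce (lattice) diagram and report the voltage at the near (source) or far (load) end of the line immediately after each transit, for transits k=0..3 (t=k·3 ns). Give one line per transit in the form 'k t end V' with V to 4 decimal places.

Γ_L=0.600000, Γ_S=-1.000000; launch V₁=1·75/75=1.000000
k=0 src: V=1.0000
k=1 load: inc=1.000000, refl=1.000000·0.600000=0.6000; V=0.000000+1.000000+0.600000=1.6000
k=2 src: inc=0.600000, refl=0.600000·-1.000000=-0.6000; V=1.000000+0.600000+-0.600000=1.0000
k=3 load: inc=-0.600000, refl=-0.600000·0.600000=-0.3600; V=1.600000+-0.600000+-0.360000=0.6400

0 0 source 1.0000
1 3 load 1.6000
2 6 source 1.0000
3 9 load 0.6400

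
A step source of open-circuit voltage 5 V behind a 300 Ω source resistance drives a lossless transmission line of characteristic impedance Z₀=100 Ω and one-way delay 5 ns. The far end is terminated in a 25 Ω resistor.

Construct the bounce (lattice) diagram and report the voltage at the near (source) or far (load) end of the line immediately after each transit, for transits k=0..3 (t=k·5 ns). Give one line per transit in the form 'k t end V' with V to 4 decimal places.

0 0 source 1.2500
1 5 load 0.5000
2 10 source 0.1250
3 15 load 0.3500

Γ_L=-0.600000, Γ_S=0.500000; launch V₁=5·100/400=1.250000
k=0 src: V=1.2500
k=1 load: inc=1.250000, refl=1.250000·-0.600000=-0.7500; V=0.000000+1.250000+-0.750000=0.5000
k=2 src: inc=-0.750000, refl=-0.750000·0.500000=-0.3750; V=1.250000+-0.750000+-0.375000=0.1250
k=3 load: inc=-0.375000, refl=-0.375000·-0.600000=0.2250; V=0.500000+-0.375000+0.225000=0.3500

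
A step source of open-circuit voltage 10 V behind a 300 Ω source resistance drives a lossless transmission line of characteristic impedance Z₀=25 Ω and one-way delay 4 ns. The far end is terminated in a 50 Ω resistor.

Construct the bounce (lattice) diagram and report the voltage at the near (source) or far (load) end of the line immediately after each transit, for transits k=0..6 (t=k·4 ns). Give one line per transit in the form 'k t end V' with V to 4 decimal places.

0 0 source 0.7692
1 4 load 1.0256
2 8 source 1.2426
3 12 load 1.3149
4 16 source 1.3761
5 20 load 1.3965
6 24 source 1.4138

Γ_L=0.333333, Γ_S=0.846154; launch V₁=10·25/325=0.769231
k=0 src: V=0.7692
k=1 load: inc=0.769231, refl=0.769231·0.333333=0.2564; V=0.000000+0.769231+0.256410=1.0256
k=2 src: inc=0.256410, refl=0.256410·0.846154=0.2170; V=0.769231+0.256410+0.216963=1.2426
k=3 load: inc=0.216963, refl=0.216963·0.333333=0.0723; V=1.025641+0.216963+0.072321=1.3149
k=4 src: inc=0.072321, refl=0.072321·0.846154=0.0612; V=1.242604+0.072321+0.061195=1.3761
k=5 load: inc=0.061195, refl=0.061195·0.333333=0.0204; V=1.314924+0.061195+0.020398=1.3965
k=6 src: inc=0.020398, refl=0.020398·0.846154=0.0173; V=1.376119+0.020398+0.017260=1.4138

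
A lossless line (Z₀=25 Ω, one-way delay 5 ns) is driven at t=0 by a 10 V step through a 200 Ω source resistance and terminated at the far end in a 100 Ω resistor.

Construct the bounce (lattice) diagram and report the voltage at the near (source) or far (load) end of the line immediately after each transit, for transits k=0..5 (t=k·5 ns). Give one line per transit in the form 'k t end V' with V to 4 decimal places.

Γ_L=0.600000, Γ_S=0.777778; launch V₁=10·25/225=1.111111
k=0 src: V=1.1111
k=1 load: inc=1.111111, refl=1.111111·0.600000=0.6667; V=0.000000+1.111111+0.666667=1.7778
k=2 src: inc=0.666667, refl=0.666667·0.777778=0.5185; V=1.111111+0.666667+0.518519=2.2963
k=3 load: inc=0.518519, refl=0.518519·0.600000=0.3111; V=1.777778+0.518519+0.311111=2.6074
k=4 src: inc=0.311111, refl=0.311111·0.777778=0.2420; V=2.296296+0.311111+0.241975=2.8494
k=5 load: inc=0.241975, refl=0.241975·0.600000=0.1452; V=2.607407+0.241975+0.145185=2.9946

0 0 source 1.1111
1 5 load 1.7778
2 10 source 2.2963
3 15 load 2.6074
4 20 source 2.8494
5 25 load 2.9946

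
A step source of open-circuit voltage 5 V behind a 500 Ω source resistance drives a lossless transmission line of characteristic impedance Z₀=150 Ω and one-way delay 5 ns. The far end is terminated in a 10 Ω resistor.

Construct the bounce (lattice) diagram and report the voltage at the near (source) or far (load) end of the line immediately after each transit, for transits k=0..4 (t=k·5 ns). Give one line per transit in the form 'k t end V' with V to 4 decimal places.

0 0 source 1.1538
1 5 load 0.1442
2 10 source -0.3994
3 15 load 0.0763
4 20 source 0.3324

Γ_L=-0.875000, Γ_S=0.538462; launch V₁=5·150/650=1.153846
k=0 src: V=1.1538
k=1 load: inc=1.153846, refl=1.153846·-0.875000=-1.0096; V=0.000000+1.153846+-1.009615=0.1442
k=2 src: inc=-1.009615, refl=-1.009615·0.538462=-0.5436; V=1.153846+-1.009615+-0.543639=-0.3994
k=3 load: inc=-0.543639, refl=-0.543639·-0.875000=0.4757; V=0.144231+-0.543639+0.475684=0.0763
k=4 src: inc=0.475684, refl=0.475684·0.538462=0.2561; V=-0.399408+0.475684+0.256138=0.3324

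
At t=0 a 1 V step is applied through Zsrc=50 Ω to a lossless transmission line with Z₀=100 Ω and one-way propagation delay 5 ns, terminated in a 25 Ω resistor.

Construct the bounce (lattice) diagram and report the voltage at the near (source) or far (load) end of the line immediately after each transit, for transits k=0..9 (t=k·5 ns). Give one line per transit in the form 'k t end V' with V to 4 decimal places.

Γ_L=-0.600000, Γ_S=-0.333333; launch V₁=1·100/150=0.666667
k=0 src: V=0.6667
k=1 load: inc=0.666667, refl=0.666667·-0.600000=-0.4000; V=0.000000+0.666667+-0.400000=0.2667
k=2 src: inc=-0.400000, refl=-0.400000·-0.333333=0.1333; V=0.666667+-0.400000+0.133333=0.4000
k=3 load: inc=0.133333, refl=0.133333·-0.600000=-0.0800; V=0.266667+0.133333+-0.080000=0.3200
k=4 src: inc=-0.080000, refl=-0.080000·-0.333333=0.0267; V=0.400000+-0.080000+0.026667=0.3467
k=5 load: inc=0.026667, refl=0.026667·-0.600000=-0.0160; V=0.320000+0.026667+-0.016000=0.3307
k=6 src: inc=-0.016000, refl=-0.016000·-0.333333=0.0053; V=0.346667+-0.016000+0.005333=0.3360
k=7 load: inc=0.005333, refl=0.005333·-0.600000=-0.0032; V=0.330667+0.005333+-0.003200=0.3328
k=8 src: inc=-0.003200, refl=-0.003200·-0.333333=0.0011; V=0.336000+-0.003200+0.001067=0.3339
k=9 load: inc=0.001067, refl=0.001067·-0.600000=-0.0006; V=0.332800+0.001067+-0.000640=0.3332

0 0 source 0.6667
1 5 load 0.2667
2 10 source 0.4000
3 15 load 0.3200
4 20 source 0.3467
5 25 load 0.3307
6 30 source 0.3360
7 35 load 0.3328
8 40 source 0.3339
9 45 load 0.3332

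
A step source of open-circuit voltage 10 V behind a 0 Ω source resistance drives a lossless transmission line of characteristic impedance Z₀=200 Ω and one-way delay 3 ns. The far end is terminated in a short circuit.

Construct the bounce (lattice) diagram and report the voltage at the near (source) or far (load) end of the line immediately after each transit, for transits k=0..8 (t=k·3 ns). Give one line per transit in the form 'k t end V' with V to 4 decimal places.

Γ_L=-1.000000, Γ_S=-1.000000; launch V₁=10·200/200=10.000000
k=0 src: V=10.0000
k=1 load: inc=10.000000, refl=10.000000·-1.000000=-10.0000; V=0.000000+10.000000+-10.000000=0.0000
k=2 src: inc=-10.000000, refl=-10.000000·-1.000000=10.0000; V=10.000000+-10.000000+10.000000=10.0000
k=3 load: inc=10.000000, refl=10.000000·-1.000000=-10.0000; V=0.000000+10.000000+-10.000000=0.0000
k=4 src: inc=-10.000000, refl=-10.000000·-1.000000=10.0000; V=10.000000+-10.000000+10.000000=10.0000
k=5 load: inc=10.000000, refl=10.000000·-1.000000=-10.0000; V=0.000000+10.000000+-10.000000=0.0000
k=6 src: inc=-10.000000, refl=-10.000000·-1.000000=10.0000; V=10.000000+-10.000000+10.000000=10.0000
k=7 load: inc=10.000000, refl=10.000000·-1.000000=-10.0000; V=0.000000+10.000000+-10.000000=0.0000
k=8 src: inc=-10.000000, refl=-10.000000·-1.000000=10.0000; V=10.000000+-10.000000+10.000000=10.0000

0 0 source 10.0000
1 3 load 0.0000
2 6 source 10.0000
3 9 load 0.0000
4 12 source 10.0000
5 15 load 0.0000
6 18 source 10.0000
7 21 load 0.0000
8 24 source 10.0000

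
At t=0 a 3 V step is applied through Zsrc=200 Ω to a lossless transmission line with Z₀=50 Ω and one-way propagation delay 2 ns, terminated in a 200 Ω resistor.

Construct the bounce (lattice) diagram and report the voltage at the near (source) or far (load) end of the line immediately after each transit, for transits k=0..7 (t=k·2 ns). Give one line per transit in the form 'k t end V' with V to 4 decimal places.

Γ_L=0.600000, Γ_S=0.600000; launch V₁=3·50/250=0.600000
k=0 src: V=0.6000
k=1 load: inc=0.600000, refl=0.600000·0.600000=0.3600; V=0.000000+0.600000+0.360000=0.9600
k=2 src: inc=0.360000, refl=0.360000·0.600000=0.2160; V=0.600000+0.360000+0.216000=1.1760
k=3 load: inc=0.216000, refl=0.216000·0.600000=0.1296; V=0.960000+0.216000+0.129600=1.3056
k=4 src: inc=0.129600, refl=0.129600·0.600000=0.0778; V=1.176000+0.129600+0.077760=1.3834
k=5 load: inc=0.077760, refl=0.077760·0.600000=0.0467; V=1.305600+0.077760+0.046656=1.4300
k=6 src: inc=0.046656, refl=0.046656·0.600000=0.0280; V=1.383360+0.046656+0.027994=1.4580
k=7 load: inc=0.027994, refl=0.027994·0.600000=0.0168; V=1.430016+0.027994+0.016796=1.4748

0 0 source 0.6000
1 2 load 0.9600
2 4 source 1.1760
3 6 load 1.3056
4 8 source 1.3834
5 10 load 1.4300
6 12 source 1.4580
7 14 load 1.4748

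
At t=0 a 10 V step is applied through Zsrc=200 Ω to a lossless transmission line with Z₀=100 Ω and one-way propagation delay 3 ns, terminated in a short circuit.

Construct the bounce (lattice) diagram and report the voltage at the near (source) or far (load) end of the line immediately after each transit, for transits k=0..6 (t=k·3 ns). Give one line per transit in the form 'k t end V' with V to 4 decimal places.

Γ_L=-1.000000, Γ_S=0.333333; launch V₁=10·100/300=3.333333
k=0 src: V=3.3333
k=1 load: inc=3.333333, refl=3.333333·-1.000000=-3.3333; V=0.000000+3.333333+-3.333333=0.0000
k=2 src: inc=-3.333333, refl=-3.333333·0.333333=-1.1111; V=3.333333+-3.333333+-1.111111=-1.1111
k=3 load: inc=-1.111111, refl=-1.111111·-1.000000=1.1111; V=0.000000+-1.111111+1.111111=0.0000
k=4 src: inc=1.111111, refl=1.111111·0.333333=0.3704; V=-1.111111+1.111111+0.370370=0.3704
k=5 load: inc=0.370370, refl=0.370370·-1.000000=-0.3704; V=0.000000+0.370370+-0.370370=0.0000
k=6 src: inc=-0.370370, refl=-0.370370·0.333333=-0.1235; V=0.370370+-0.370370+-0.123457=-0.1235

0 0 source 3.3333
1 3 load 0.0000
2 6 source -1.1111
3 9 load 0.0000
4 12 source 0.3704
5 15 load 0.0000
6 18 source -0.1235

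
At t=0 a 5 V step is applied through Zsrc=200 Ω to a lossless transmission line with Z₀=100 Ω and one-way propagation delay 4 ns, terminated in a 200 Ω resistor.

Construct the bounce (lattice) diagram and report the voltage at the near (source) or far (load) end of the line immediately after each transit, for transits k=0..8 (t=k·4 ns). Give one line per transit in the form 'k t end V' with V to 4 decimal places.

Γ_L=0.333333, Γ_S=0.333333; launch V₁=5·100/300=1.666667
k=0 src: V=1.6667
k=1 load: inc=1.666667, refl=1.666667·0.333333=0.5556; V=0.000000+1.666667+0.555556=2.2222
k=2 src: inc=0.555556, refl=0.555556·0.333333=0.1852; V=1.666667+0.555556+0.185185=2.4074
k=3 load: inc=0.185185, refl=0.185185·0.333333=0.0617; V=2.222222+0.185185+0.061728=2.4691
k=4 src: inc=0.061728, refl=0.061728·0.333333=0.0206; V=2.407407+0.061728+0.020576=2.4897
k=5 load: inc=0.020576, refl=0.020576·0.333333=0.0069; V=2.469136+0.020576+0.006859=2.4966
k=6 src: inc=0.006859, refl=0.006859·0.333333=0.0023; V=2.489712+0.006859+0.002286=2.4989
k=7 load: inc=0.002286, refl=0.002286·0.333333=0.0008; V=2.496571+0.002286+0.000762=2.4996
k=8 src: inc=0.000762, refl=0.000762·0.333333=0.0003; V=2.498857+0.000762+0.000254=2.4999

0 0 source 1.6667
1 4 load 2.2222
2 8 source 2.4074
3 12 load 2.4691
4 16 source 2.4897
5 20 load 2.4966
6 24 source 2.4989
7 28 load 2.4996
8 32 source 2.4999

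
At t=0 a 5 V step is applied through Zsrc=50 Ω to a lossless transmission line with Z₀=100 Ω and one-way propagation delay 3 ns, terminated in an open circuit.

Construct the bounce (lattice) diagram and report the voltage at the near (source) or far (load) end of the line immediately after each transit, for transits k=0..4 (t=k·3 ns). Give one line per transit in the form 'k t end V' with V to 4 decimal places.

Γ_L=1.000000, Γ_S=-0.333333; launch V₁=5·100/150=3.333333
k=0 src: V=3.3333
k=1 load: inc=3.333333, refl=3.333333·1.000000=3.3333; V=0.000000+3.333333+3.333333=6.6667
k=2 src: inc=3.333333, refl=3.333333·-0.333333=-1.1111; V=3.333333+3.333333+-1.111111=5.5556
k=3 load: inc=-1.111111, refl=-1.111111·1.000000=-1.1111; V=6.666667+-1.111111+-1.111111=4.4444
k=4 src: inc=-1.111111, refl=-1.111111·-0.333333=0.3704; V=5.555556+-1.111111+0.370370=4.8148

0 0 source 3.3333
1 3 load 6.6667
2 6 source 5.5556
3 9 load 4.4444
4 12 source 4.8148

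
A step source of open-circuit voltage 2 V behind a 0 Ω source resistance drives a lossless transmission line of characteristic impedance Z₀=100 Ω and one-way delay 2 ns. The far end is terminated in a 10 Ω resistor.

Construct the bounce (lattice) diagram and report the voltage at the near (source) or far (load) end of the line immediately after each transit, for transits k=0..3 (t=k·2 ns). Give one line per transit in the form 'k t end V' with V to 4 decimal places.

0 0 source 2.0000
1 2 load 0.3636
2 4 source 2.0000
3 6 load 0.6612

Γ_L=-0.818182, Γ_S=-1.000000; launch V₁=2·100/100=2.000000
k=0 src: V=2.0000
k=1 load: inc=2.000000, refl=2.000000·-0.818182=-1.6364; V=0.000000+2.000000+-1.636364=0.3636
k=2 src: inc=-1.636364, refl=-1.636364·-1.000000=1.6364; V=2.000000+-1.636364+1.636364=2.0000
k=3 load: inc=1.636364, refl=1.636364·-0.818182=-1.3388; V=0.363636+1.636364+-1.338843=0.6612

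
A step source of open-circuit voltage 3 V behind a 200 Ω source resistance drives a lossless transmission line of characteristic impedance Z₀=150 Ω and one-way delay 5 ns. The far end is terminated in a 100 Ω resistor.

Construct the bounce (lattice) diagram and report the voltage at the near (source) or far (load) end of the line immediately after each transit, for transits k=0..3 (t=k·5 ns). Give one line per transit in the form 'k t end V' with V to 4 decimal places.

Γ_L=-0.200000, Γ_S=0.142857; launch V₁=3·150/350=1.285714
k=0 src: V=1.2857
k=1 load: inc=1.285714, refl=1.285714·-0.200000=-0.2571; V=0.000000+1.285714+-0.257143=1.0286
k=2 src: inc=-0.257143, refl=-0.257143·0.142857=-0.0367; V=1.285714+-0.257143+-0.036735=0.9918
k=3 load: inc=-0.036735, refl=-0.036735·-0.200000=0.0073; V=1.028571+-0.036735+0.007347=0.9992

0 0 source 1.2857
1 5 load 1.0286
2 10 source 0.9918
3 15 load 0.9992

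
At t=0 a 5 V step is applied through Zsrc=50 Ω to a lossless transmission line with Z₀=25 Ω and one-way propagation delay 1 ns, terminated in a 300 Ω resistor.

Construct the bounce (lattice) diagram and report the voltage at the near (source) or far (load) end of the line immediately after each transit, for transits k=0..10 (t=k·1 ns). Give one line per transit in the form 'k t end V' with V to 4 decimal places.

0 0 source 1.6667
1 1 load 3.0769
2 2 source 3.5470
3 3 load 3.9448
4 4 source 4.0774
5 5 load 4.1896
6 6 source 4.2269
7 7 load 4.2586
8 8 source 4.2691
9 9 load 4.2781
10 10 source 4.2810

Γ_L=0.846154, Γ_S=0.333333; launch V₁=5·25/75=1.666667
k=0 src: V=1.6667
k=1 load: inc=1.666667, refl=1.666667·0.846154=1.4103; V=0.000000+1.666667+1.410256=3.0769
k=2 src: inc=1.410256, refl=1.410256·0.333333=0.4701; V=1.666667+1.410256+0.470085=3.5470
k=3 load: inc=0.470085, refl=0.470085·0.846154=0.3978; V=3.076923+0.470085+0.397765=3.9448
k=4 src: inc=0.397765, refl=0.397765·0.333333=0.1326; V=3.547009+0.397765+0.132588=4.0774
k=5 load: inc=0.132588, refl=0.132588·0.846154=0.1122; V=3.944773+0.132588+0.112190=4.1896
k=6 src: inc=0.112190, refl=0.112190·0.333333=0.0374; V=4.077361+0.112190+0.037397=4.2269
k=7 load: inc=0.037397, refl=0.037397·0.846154=0.0316; V=4.189551+0.037397+0.031643=4.2586
k=8 src: inc=0.031643, refl=0.031643·0.333333=0.0105; V=4.226948+0.031643+0.010548=4.2691
k=9 load: inc=0.010548, refl=0.010548·0.846154=0.0089; V=4.258591+0.010548+0.008925=4.2781
k=10 src: inc=0.008925, refl=0.008925·0.333333=0.0030; V=4.269139+0.008925+0.002975=4.2810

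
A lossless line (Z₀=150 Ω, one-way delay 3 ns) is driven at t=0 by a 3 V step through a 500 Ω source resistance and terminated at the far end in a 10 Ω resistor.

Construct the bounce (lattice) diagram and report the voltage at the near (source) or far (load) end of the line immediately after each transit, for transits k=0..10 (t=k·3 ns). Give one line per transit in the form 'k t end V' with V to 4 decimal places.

0 0 source 0.6923
1 3 load 0.0865
2 6 source -0.2396
3 9 load 0.0458
4 12 source 0.1994
5 15 load 0.0650
6 18 source -0.0074
7 21 load 0.0559
8 24 source 0.0900
9 27 load 0.0602
10 30 source 0.0441

Γ_L=-0.875000, Γ_S=0.538462; launch V₁=3·150/650=0.692308
k=0 src: V=0.6923
k=1 load: inc=0.692308, refl=0.692308·-0.875000=-0.6058; V=0.000000+0.692308+-0.605769=0.0865
k=2 src: inc=-0.605769, refl=-0.605769·0.538462=-0.3262; V=0.692308+-0.605769+-0.326183=-0.2396
k=3 load: inc=-0.326183, refl=-0.326183·-0.875000=0.2854; V=0.086538+-0.326183+0.285411=0.0458
k=4 src: inc=0.285411, refl=0.285411·0.538462=0.1537; V=-0.239645+0.285411+0.153683=0.1994
k=5 load: inc=0.153683, refl=0.153683·-0.875000=-0.1345; V=0.045766+0.153683+-0.134472=0.0650
k=6 src: inc=-0.134472, refl=-0.134472·0.538462=-0.0724; V=0.199448+-0.134472+-0.072408=-0.0074
k=7 load: inc=-0.072408, refl=-0.072408·-0.875000=0.0634; V=0.064976+-0.072408+0.063357=0.0559
k=8 src: inc=0.063357, refl=0.063357·0.538462=0.0341; V=-0.007432+0.063357+0.034115=0.0900
k=9 load: inc=0.034115, refl=0.034115·-0.875000=-0.0299; V=0.055925+0.034115+-0.029851=0.0602
k=10 src: inc=-0.029851, refl=-0.029851·0.538462=-0.0161; V=0.090040+-0.029851+-0.016074=0.0441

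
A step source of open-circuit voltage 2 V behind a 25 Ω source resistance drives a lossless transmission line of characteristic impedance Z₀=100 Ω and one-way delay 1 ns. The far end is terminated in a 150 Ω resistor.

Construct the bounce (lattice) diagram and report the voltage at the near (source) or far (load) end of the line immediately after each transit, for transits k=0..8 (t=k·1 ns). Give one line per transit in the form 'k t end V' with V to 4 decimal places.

0 0 source 1.6000
1 1 load 1.9200
2 2 source 1.7280
3 3 load 1.6896
4 4 source 1.7126
5 5 load 1.7172
6 6 source 1.7145
7 7 load 1.7139
8 8 source 1.7143

Γ_L=0.200000, Γ_S=-0.600000; launch V₁=2·100/125=1.600000
k=0 src: V=1.6000
k=1 load: inc=1.600000, refl=1.600000·0.200000=0.3200; V=0.000000+1.600000+0.320000=1.9200
k=2 src: inc=0.320000, refl=0.320000·-0.600000=-0.1920; V=1.600000+0.320000+-0.192000=1.7280
k=3 load: inc=-0.192000, refl=-0.192000·0.200000=-0.0384; V=1.920000+-0.192000+-0.038400=1.6896
k=4 src: inc=-0.038400, refl=-0.038400·-0.600000=0.0230; V=1.728000+-0.038400+0.023040=1.7126
k=5 load: inc=0.023040, refl=0.023040·0.200000=0.0046; V=1.689600+0.023040+0.004608=1.7172
k=6 src: inc=0.004608, refl=0.004608·-0.600000=-0.0028; V=1.712640+0.004608+-0.002765=1.7145
k=7 load: inc=-0.002765, refl=-0.002765·0.200000=-0.0006; V=1.717248+-0.002765+-0.000553=1.7139
k=8 src: inc=-0.000553, refl=-0.000553·-0.600000=0.0003; V=1.714483+-0.000553+0.000332=1.7143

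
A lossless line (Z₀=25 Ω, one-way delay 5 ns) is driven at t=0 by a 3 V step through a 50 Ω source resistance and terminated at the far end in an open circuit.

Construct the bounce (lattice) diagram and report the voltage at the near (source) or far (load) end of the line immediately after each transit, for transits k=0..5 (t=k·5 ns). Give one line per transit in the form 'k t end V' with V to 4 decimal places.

0 0 source 1.0000
1 5 load 2.0000
2 10 source 2.3333
3 15 load 2.6667
4 20 source 2.7778
5 25 load 2.8889

Γ_L=1.000000, Γ_S=0.333333; launch V₁=3·25/75=1.000000
k=0 src: V=1.0000
k=1 load: inc=1.000000, refl=1.000000·1.000000=1.0000; V=0.000000+1.000000+1.000000=2.0000
k=2 src: inc=1.000000, refl=1.000000·0.333333=0.3333; V=1.000000+1.000000+0.333333=2.3333
k=3 load: inc=0.333333, refl=0.333333·1.000000=0.3333; V=2.000000+0.333333+0.333333=2.6667
k=4 src: inc=0.333333, refl=0.333333·0.333333=0.1111; V=2.333333+0.333333+0.111111=2.7778
k=5 load: inc=0.111111, refl=0.111111·1.000000=0.1111; V=2.666667+0.111111+0.111111=2.8889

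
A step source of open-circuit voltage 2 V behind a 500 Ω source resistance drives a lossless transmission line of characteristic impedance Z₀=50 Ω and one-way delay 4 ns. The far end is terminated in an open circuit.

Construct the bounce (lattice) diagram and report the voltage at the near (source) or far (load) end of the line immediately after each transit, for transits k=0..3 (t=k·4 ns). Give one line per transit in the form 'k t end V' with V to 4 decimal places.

Γ_L=1.000000, Γ_S=0.818182; launch V₁=2·50/550=0.181818
k=0 src: V=0.1818
k=1 load: inc=0.181818, refl=0.181818·1.000000=0.1818; V=0.000000+0.181818+0.181818=0.3636
k=2 src: inc=0.181818, refl=0.181818·0.818182=0.1488; V=0.181818+0.181818+0.148760=0.5124
k=3 load: inc=0.148760, refl=0.148760·1.000000=0.1488; V=0.363636+0.148760+0.148760=0.6612

0 0 source 0.1818
1 4 load 0.3636
2 8 source 0.5124
3 12 load 0.6612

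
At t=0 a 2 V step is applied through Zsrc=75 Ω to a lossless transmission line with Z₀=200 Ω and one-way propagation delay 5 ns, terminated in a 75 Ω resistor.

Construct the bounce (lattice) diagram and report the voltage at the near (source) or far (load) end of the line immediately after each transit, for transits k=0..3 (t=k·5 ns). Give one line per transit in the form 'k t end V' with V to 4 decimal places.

Γ_L=-0.454545, Γ_S=-0.454545; launch V₁=2·200/275=1.454545
k=0 src: V=1.4545
k=1 load: inc=1.454545, refl=1.454545·-0.454545=-0.6612; V=0.000000+1.454545+-0.661157=0.7934
k=2 src: inc=-0.661157, refl=-0.661157·-0.454545=0.3005; V=1.454545+-0.661157+0.300526=1.0939
k=3 load: inc=0.300526, refl=0.300526·-0.454545=-0.1366; V=0.793388+0.300526+-0.136603=0.9573

0 0 source 1.4545
1 5 load 0.7934
2 10 source 1.0939
3 15 load 0.9573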